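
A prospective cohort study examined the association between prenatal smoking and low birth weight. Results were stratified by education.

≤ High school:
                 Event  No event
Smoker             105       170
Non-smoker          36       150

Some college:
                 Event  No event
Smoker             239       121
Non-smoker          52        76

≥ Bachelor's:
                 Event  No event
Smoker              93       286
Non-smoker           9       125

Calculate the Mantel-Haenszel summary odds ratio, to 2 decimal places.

OR_MH = Σ(aᵢdᵢ/nᵢ) / Σ(bᵢcᵢ/nᵢ), where nᵢ is the stratum total.
Stratum 1 (≤ High school): n = 461; a·d/n = 105·150/461 = 34.1649; b·c/n = 170·36/461 = 13.2755
Stratum 2 (Some college): n = 488; a·d/n = 239·76/488 = 37.2213; b·c/n = 121·52/488 = 12.8934
Stratum 3 (≥ Bachelor's): n = 513; a·d/n = 93·125/513 = 22.6608; b·c/n = 286·9/513 = 5.0175
OR_MH = (34.1649 + 37.2213 + 22.6608) / (13.2755 + 12.8934 + 5.0175) = 94.0470 / 31.1865 = 3.01563

3.02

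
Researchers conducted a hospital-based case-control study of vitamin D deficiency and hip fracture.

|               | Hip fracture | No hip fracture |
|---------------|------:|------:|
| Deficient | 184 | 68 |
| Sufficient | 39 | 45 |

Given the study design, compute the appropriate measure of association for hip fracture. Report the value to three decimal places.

Cells: a = 184, b = 68, c = 39, d = 45.
This is a hospital-based case-control study: participants were sampled on outcome status, so risks in the source population cannot be estimated directly — relative risk is not valid here. The odds ratio is the appropriate measure.
OR = (a·d)/(b·c) = (184 × 45) / (68 × 39) = 8280 / 2652 = 3.12217

3.122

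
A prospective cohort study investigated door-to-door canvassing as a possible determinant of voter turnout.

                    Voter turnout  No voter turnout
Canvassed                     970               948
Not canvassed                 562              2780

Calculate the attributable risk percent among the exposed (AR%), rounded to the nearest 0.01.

Cells: a = 970, b = 948, c = 562, d = 2780.
Risk in exposed = 970/1918 = 0.50574; risk in unexposed = 562/3342 = 0.16816.
RR = 0.50574/0.16816 = 3.00741
AR% = (RR − 1)/RR × 100 = (3.00741 − 1)/3.00741 × 100 = 66.7488%

66.75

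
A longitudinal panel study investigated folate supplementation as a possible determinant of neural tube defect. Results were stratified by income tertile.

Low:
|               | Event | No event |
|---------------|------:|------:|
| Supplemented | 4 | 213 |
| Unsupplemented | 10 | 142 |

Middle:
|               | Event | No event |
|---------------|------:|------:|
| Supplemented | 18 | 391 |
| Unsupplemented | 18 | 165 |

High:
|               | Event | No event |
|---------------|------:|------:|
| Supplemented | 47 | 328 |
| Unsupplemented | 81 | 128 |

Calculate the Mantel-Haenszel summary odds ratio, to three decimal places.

OR_MH = Σ(aᵢdᵢ/nᵢ) / Σ(bᵢcᵢ/nᵢ), where nᵢ is the stratum total.
Stratum 1 (Low): n = 369; a·d/n = 4·142/369 = 1.5393; b·c/n = 213·10/369 = 5.7724
Stratum 2 (Middle): n = 592; a·d/n = 18·165/592 = 5.0169; b·c/n = 391·18/592 = 11.8885
Stratum 3 (High): n = 584; a·d/n = 47·128/584 = 10.3014; b·c/n = 328·81/584 = 45.4932
OR_MH = (1.5393 + 5.0169 + 10.3014) / (5.7724 + 11.8885 + 45.4932) = 16.8576 / 63.1540 = 0.26693

0.267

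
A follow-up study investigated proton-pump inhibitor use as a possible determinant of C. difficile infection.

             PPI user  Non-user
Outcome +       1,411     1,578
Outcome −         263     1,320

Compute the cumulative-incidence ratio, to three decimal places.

Reading the table with exposure as columns: a = 1411 (PPI user, case), b = 263 (PPI user, non-case), c = 1578 (Non-user, case), d = 1320.
Risk in exposed = 1411/1674 = 0.84289; risk in unexposed = 1578/2898 = 0.54451.
RR = 0.84289 / 0.54451 = 1.54797
The risk among the exposed is 1.55 times that among the unexposed.

1.548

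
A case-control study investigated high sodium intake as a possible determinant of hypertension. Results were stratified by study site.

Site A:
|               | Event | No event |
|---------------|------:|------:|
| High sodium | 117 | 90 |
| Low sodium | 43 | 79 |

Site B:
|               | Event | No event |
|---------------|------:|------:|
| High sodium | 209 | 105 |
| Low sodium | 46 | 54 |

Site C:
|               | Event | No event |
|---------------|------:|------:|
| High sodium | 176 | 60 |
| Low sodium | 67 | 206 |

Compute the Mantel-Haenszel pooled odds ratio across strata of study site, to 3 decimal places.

4.041

OR_MH = Σ(aᵢdᵢ/nᵢ) / Σ(bᵢcᵢ/nᵢ), where nᵢ is the stratum total.
Stratum 1 (Site A): n = 329; a·d/n = 117·79/329 = 28.0942; b·c/n = 90·43/329 = 11.7629
Stratum 2 (Site B): n = 414; a·d/n = 209·54/414 = 27.2609; b·c/n = 105·46/414 = 11.6667
Stratum 3 (Site C): n = 509; a·d/n = 176·206/509 = 71.2299; b·c/n = 60·67/509 = 7.8978
OR_MH = (28.0942 + 27.2609 + 71.2299) / (11.7629 + 11.6667 + 7.8978) = 126.5850 / 31.3274 = 4.04071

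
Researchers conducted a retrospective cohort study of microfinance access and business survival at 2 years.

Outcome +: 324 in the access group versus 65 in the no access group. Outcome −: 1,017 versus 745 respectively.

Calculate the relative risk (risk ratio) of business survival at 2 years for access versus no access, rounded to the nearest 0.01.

From the description: a = 324, b = 1017, c = 65, d = 745.
Risk in exposed = 324/1341 = 0.24161; risk in unexposed = 65/810 = 0.08025.
RR = 0.24161 / 0.08025 = 3.01084
The risk among the exposed is 3.01 times that among the unexposed.

3.01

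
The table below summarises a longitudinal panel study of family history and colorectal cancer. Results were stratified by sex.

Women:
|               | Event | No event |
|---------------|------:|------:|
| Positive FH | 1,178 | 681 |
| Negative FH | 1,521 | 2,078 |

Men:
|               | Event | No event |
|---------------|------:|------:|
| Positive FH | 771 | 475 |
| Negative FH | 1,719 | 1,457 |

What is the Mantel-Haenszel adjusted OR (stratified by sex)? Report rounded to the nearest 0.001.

OR_MH = Σ(aᵢdᵢ/nᵢ) / Σ(bᵢcᵢ/nᵢ), where nᵢ is the stratum total.
Stratum 1 (Women): n = 5458; a·d/n = 1178·2078/5458 = 448.4947; b·c/n = 681·1521/5458 = 189.7767
Stratum 2 (Men): n = 4422; a·d/n = 771·1457/4422 = 254.0360; b·c/n = 475·1719/4422 = 184.6506
OR_MH = (448.4947 + 254.0360) / (189.7767 + 184.6506) = 702.5306 / 374.4273 = 1.87628

1.876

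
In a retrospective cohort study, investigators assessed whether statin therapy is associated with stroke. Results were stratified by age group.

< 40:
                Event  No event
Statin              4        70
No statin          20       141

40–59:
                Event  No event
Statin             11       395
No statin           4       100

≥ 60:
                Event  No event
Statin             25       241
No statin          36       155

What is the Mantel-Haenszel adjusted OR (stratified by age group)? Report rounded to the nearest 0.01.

OR_MH = Σ(aᵢdᵢ/nᵢ) / Σ(bᵢcᵢ/nᵢ), where nᵢ is the stratum total.
Stratum 1 (< 40): n = 235; a·d/n = 4·141/235 = 2.4000; b·c/n = 70·20/235 = 5.9574
Stratum 2 (40–59): n = 510; a·d/n = 11·100/510 = 2.1569; b·c/n = 395·4/510 = 3.0980
Stratum 3 (≥ 60): n = 457; a·d/n = 25·155/457 = 8.4792; b·c/n = 241·36/457 = 18.9847
OR_MH = (2.4000 + 2.1569 + 8.4792) / (5.9574 + 3.0980 + 18.9847) = 13.0361 / 28.0402 = 0.46491

0.46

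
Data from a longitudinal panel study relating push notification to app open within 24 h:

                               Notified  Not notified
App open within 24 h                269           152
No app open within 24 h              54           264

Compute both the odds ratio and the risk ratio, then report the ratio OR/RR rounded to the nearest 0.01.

3.80

Reading the table with exposure as columns: a = 269 (Notified, case), b = 54 (Notified, non-case), c = 152 (Not notified, case), d = 264.
OR = (269·264)/(54·152) = 71016/8208 = 8.65205
Risk in exposed = 269/323 = 0.83282; risk in unexposed = 152/416 = 0.36538; RR = 2.27929
OR/RR = 8.65205 / 2.27929 = 3.79594
The outcome is not rare, so the OR lies further from 1 than the RR.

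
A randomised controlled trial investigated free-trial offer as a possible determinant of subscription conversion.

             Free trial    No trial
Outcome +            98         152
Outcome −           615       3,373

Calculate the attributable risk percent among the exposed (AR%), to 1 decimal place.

68.6

Reading the table with exposure as columns: a = 98 (Free trial, case), b = 615 (Free trial, non-case), c = 152 (No trial, case), d = 3373.
Risk in exposed = 98/713 = 0.13745; risk in unexposed = 152/3525 = 0.04312.
RR = 0.13745/0.04312 = 3.18751
AR% = (RR − 1)/RR × 100 = (3.18751 − 1)/3.18751 × 100 = 68.6276%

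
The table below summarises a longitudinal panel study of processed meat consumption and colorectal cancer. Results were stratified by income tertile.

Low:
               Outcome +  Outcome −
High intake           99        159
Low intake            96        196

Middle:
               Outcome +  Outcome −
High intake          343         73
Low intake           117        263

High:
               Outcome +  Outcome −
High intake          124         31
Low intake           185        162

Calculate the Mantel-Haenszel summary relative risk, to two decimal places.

RR_MH = Σ(aᵢ·n₀ᵢ/nᵢ) / Σ(cᵢ·n₁ᵢ/nᵢ), with n₁ᵢ = aᵢ+bᵢ (exposed), n₀ᵢ = cᵢ+dᵢ (unexposed), nᵢ = n₁ᵢ+n₀ᵢ.
Stratum 1 (Low): n₁ = 258, n₀ = 292, n = 550; a·n₀/n = 99·292/550 = 52.5600; c·n₁/n = 96·258/550 = 45.0327
Stratum 2 (Middle): n₁ = 416, n₀ = 380, n = 796; a·n₀/n = 343·380/796 = 163.7437; c·n₁/n = 117·416/796 = 61.1457
Stratum 3 (High): n₁ = 155, n₀ = 347, n = 502; a·n₀/n = 124·347/502 = 85.7131; c·n₁/n = 185·155/502 = 57.1215
RR_MH = (52.5600 + 163.7437 + 85.7131) / (45.0327 + 61.1457 + 57.1215) = 302.0169 / 163.3000 = 1.84946

1.85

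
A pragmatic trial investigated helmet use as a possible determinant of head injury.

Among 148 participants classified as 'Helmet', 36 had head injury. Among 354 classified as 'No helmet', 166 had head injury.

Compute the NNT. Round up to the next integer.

Risk in treated group = 36/148 = 0.24324; risk in control = 166/354 = 0.46893.
Absolute risk reduction = 0.46893 − 0.24324 = 0.22568
NNT = 1 / ARR = 1 / 0.22568 = 4.431 → round up → 5

5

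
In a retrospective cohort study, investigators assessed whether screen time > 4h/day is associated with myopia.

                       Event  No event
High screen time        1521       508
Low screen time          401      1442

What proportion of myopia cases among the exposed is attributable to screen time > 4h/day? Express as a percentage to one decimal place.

Cells: a = 1521, b = 508, c = 401, d = 1442.
Risk in exposed = 1521/2029 = 0.74963; risk in unexposed = 401/1843 = 0.21758.
RR = 0.74963/0.21758 = 3.44531
AR% = (RR − 1)/RR × 100 = (3.44531 − 1)/3.44531 × 100 = 70.9750%

71.0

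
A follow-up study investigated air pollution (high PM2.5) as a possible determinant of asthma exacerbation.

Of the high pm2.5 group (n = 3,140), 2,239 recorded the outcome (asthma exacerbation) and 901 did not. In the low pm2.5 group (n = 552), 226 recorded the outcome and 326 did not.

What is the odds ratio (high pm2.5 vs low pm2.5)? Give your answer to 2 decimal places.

3.58

From the description: a = 2239, b = 901, c = 226, d = 326.
OR = (a·d)/(b·c) = (2239 × 326) / (901 × 226) = 729914 / 203626 = 3.58458
The odds of asthma exacerbation are about 3.58 times as high in the high pm2.5 group.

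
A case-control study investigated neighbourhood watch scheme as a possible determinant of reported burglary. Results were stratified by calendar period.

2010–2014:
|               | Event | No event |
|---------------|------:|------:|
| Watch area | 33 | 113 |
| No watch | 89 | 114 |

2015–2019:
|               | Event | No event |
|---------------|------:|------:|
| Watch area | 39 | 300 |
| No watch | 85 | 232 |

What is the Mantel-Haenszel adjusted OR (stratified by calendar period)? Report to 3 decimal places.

OR_MH = Σ(aᵢdᵢ/nᵢ) / Σ(bᵢcᵢ/nᵢ), where nᵢ is the stratum total.
Stratum 1 (2010–2014): n = 349; a·d/n = 33·114/349 = 10.7794; b·c/n = 113·89/349 = 28.8166
Stratum 2 (2015–2019): n = 656; a·d/n = 39·232/656 = 13.7927; b·c/n = 300·85/656 = 38.8720
OR_MH = (10.7794 + 13.7927) / (28.8166 + 38.8720) = 24.5721 / 67.6886 = 0.36302

0.363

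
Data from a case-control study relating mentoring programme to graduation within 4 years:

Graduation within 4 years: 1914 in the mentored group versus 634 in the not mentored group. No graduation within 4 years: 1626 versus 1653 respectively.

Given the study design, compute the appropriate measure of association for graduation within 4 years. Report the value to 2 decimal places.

From the description: a = 1914, b = 1626, c = 634, d = 1653.
This is a case-control study: participants were sampled on outcome status, so risks in the source population cannot be estimated directly — relative risk is not valid here. The odds ratio is the appropriate measure.
OR = (a·d)/(b·c) = (1914 × 1653) / (1626 × 634) = 3163842 / 1030884 = 3.06906

3.07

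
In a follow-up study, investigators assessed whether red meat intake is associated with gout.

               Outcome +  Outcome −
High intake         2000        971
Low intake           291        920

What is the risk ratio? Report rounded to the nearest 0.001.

Cells: a = 2000, b = 971, c = 291, d = 920.
Risk in exposed = 2000/2971 = 0.67317; risk in unexposed = 291/1211 = 0.24030.
RR = 0.67317 / 0.24030 = 2.80142
The risk among the exposed is 2.80 times that among the unexposed.

2.801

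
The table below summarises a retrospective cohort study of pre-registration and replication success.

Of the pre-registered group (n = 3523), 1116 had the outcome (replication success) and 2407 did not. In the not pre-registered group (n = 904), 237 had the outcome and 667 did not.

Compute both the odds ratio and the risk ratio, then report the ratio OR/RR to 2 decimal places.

1.08

From the description: a = 1116, b = 2407, c = 237, d = 667.
OR = (1116·667)/(2407·237) = 744372/570459 = 1.30487
Risk in exposed = 1116/3523 = 0.31678; risk in unexposed = 237/904 = 0.26217; RR = 1.20829
OR/RR = 1.30487 / 1.20829 = 1.07993
The outcome is not rare, so the OR lies further from 1 than the RR.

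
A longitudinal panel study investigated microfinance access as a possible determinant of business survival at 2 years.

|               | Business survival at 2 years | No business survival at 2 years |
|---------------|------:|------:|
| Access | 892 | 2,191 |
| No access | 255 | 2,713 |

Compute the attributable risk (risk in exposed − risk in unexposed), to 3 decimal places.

Cells: a = 892, b = 2191, c = 255, d = 2713.
Risk in exposed = 892/3083 = 0.289329; risk in unexposed = 255/2968 = 0.085916.
Risk difference = 0.289329 − 0.085916 = 0.203412

0.203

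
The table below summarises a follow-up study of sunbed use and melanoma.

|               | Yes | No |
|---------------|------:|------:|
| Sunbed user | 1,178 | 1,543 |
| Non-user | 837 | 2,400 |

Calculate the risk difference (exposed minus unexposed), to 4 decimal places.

0.1744

Cells: a = 1178, b = 1543, c = 837, d = 2400.
Risk in exposed = 1178/2721 = 0.432929; risk in unexposed = 837/3237 = 0.258573.
Risk difference = 0.432929 − 0.258573 = 0.174356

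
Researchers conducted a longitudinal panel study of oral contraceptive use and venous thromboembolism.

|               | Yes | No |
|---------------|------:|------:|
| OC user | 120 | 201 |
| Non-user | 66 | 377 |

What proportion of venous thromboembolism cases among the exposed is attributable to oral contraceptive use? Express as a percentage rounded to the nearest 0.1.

60.1

Cells: a = 120, b = 201, c = 66, d = 377.
Risk in exposed = 120/321 = 0.37383; risk in unexposed = 66/443 = 0.14898.
RR = 0.37383/0.14898 = 2.50920
AR% = (RR − 1)/RR × 100 = (2.50920 − 1)/2.50920 × 100 = 60.1467%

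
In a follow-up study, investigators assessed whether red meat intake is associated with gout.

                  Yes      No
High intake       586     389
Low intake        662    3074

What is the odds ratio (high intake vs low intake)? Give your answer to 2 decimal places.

Cells: a = 586, b = 389, c = 662, d = 3074.
OR = (a·d)/(b·c) = (586 × 3074) / (389 × 662) = 1801364 / 257518 = 6.99510
The odds of gout are about 7.00 times as high in the high intake group.

7.00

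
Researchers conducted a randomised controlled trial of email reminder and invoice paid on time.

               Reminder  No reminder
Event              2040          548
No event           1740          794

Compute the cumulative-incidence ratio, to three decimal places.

Reading the table with exposure as columns: a = 2040 (Reminder, case), b = 1740 (Reminder, non-case), c = 548 (No reminder, case), d = 794.
Risk in exposed = 2040/3780 = 0.53968; risk in unexposed = 548/1342 = 0.40835.
RR = 0.53968 / 0.40835 = 1.32163
The risk among the exposed is 1.32 times that among the unexposed.

1.322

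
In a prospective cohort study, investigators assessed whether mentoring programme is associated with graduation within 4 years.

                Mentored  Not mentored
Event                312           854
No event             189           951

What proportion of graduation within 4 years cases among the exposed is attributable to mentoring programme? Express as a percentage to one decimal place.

Reading the table with exposure as columns: a = 312 (Mentored, case), b = 189 (Mentored, non-case), c = 854 (Not mentored, case), d = 951.
Risk in exposed = 312/501 = 0.62275; risk in unexposed = 854/1805 = 0.47313.
RR = 0.62275/0.47313 = 1.31624
AR% = (RR − 1)/RR × 100 = (1.31624 − 1)/1.31624 × 100 = 24.0262%

24.0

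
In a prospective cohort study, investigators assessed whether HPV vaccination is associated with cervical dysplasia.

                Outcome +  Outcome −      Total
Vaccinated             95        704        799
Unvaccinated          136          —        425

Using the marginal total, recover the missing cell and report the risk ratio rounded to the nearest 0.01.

The missing cell is in the unexposed row: 425 − 136 = 289.
So a = 95, b = 704, c = 136, d = 289.
RR = [a/(a+b)] / [c/(c+d)] = (95/799) / (136/425) = 0.11890/0.32000 = 0.37156

0.37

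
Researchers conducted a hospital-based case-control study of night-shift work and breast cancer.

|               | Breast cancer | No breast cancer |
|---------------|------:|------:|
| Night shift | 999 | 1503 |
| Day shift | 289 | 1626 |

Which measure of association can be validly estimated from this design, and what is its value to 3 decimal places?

3.740

Cells: a = 999, b = 1503, c = 289, d = 1626.
This is a hospital-based case-control study: participants were sampled on outcome status, so risks in the source population cannot be estimated directly — relative risk is not valid here. The odds ratio is the appropriate measure.
OR = (a·d)/(b·c) = (999 × 1626) / (1503 × 289) = 1624374 / 434367 = 3.73963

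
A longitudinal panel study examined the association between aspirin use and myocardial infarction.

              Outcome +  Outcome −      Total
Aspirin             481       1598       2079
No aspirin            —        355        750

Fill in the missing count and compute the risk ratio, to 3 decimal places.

The missing cell is in the unexposed row: 750 − 355 = 395.
So a = 481, b = 1598, c = 395, d = 355.
RR = [a/(a+b)] / [c/(c+d)] = (481/2079) / (395/750) = 0.23136/0.52667 = 0.43929

0.439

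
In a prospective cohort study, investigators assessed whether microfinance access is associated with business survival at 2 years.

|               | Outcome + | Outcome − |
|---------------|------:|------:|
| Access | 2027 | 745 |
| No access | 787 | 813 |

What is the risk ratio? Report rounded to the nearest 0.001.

1.487

Cells: a = 2027, b = 745, c = 787, d = 813.
Risk in exposed = 2027/2772 = 0.73124; risk in unexposed = 787/1600 = 0.49188.
RR = 0.73124 / 0.49188 = 1.48664
The risk among the exposed is 1.49 times that among the unexposed.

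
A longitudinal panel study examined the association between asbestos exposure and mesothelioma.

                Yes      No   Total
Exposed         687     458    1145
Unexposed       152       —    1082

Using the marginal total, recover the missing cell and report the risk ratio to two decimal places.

The missing cell is in the unexposed row: 1082 − 152 = 930.
So a = 687, b = 458, c = 152, d = 930.
RR = [a/(a+b)] / [c/(c+d)] = (687/1145) / (152/1082) = 0.60000/0.14048 = 4.27105

4.27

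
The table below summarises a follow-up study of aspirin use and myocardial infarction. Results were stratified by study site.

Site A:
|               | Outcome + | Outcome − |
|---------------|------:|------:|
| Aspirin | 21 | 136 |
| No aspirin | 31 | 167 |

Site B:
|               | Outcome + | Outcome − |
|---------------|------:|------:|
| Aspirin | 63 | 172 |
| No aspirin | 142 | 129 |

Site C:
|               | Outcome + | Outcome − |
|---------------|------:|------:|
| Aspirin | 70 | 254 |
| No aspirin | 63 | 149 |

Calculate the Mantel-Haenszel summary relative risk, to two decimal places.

0.62

RR_MH = Σ(aᵢ·n₀ᵢ/nᵢ) / Σ(cᵢ·n₁ᵢ/nᵢ), with n₁ᵢ = aᵢ+bᵢ (exposed), n₀ᵢ = cᵢ+dᵢ (unexposed), nᵢ = n₁ᵢ+n₀ᵢ.
Stratum 1 (Site A): n₁ = 157, n₀ = 198, n = 355; a·n₀/n = 21·198/355 = 11.7127; c·n₁/n = 31·157/355 = 13.7099
Stratum 2 (Site B): n₁ = 235, n₀ = 271, n = 506; a·n₀/n = 63·271/506 = 33.7411; c·n₁/n = 142·235/506 = 65.9486
Stratum 3 (Site C): n₁ = 324, n₀ = 212, n = 536; a·n₀/n = 70·212/536 = 27.6866; c·n₁/n = 63·324/536 = 38.0821
RR_MH = (11.7127 + 33.7411 + 27.6866) / (13.7099 + 65.9486 + 38.0821) = 73.1403 / 117.7406 = 0.62120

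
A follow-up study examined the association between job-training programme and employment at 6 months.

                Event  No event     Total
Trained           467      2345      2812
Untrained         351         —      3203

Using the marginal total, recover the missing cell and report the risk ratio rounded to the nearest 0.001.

1.515

The missing cell is in the unexposed row: 3203 − 351 = 2852.
So a = 467, b = 2345, c = 351, d = 2852.
RR = [a/(a+b)] / [c/(c+d)] = (467/2812) / (351/3203) = 0.16607/0.10958 = 1.51548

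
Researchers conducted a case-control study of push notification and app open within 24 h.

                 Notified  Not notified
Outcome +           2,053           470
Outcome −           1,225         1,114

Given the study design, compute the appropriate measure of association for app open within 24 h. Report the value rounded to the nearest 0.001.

Reading the table with exposure as columns: a = 2053 (Notified, case), b = 1225 (Notified, non-case), c = 470 (Not notified, case), d = 1114.
This is a case-control study: participants were sampled on outcome status, so risks in the source population cannot be estimated directly — relative risk is not valid here. The odds ratio is the appropriate measure.
OR = (a·d)/(b·c) = (2053 × 1114) / (1225 × 470) = 2287042 / 575750 = 3.97228

3.972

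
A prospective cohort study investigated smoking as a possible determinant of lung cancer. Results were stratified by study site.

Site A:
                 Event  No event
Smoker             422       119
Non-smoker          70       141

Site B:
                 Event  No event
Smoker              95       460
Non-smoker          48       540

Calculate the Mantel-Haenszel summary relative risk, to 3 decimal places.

RR_MH = Σ(aᵢ·n₀ᵢ/nᵢ) / Σ(cᵢ·n₁ᵢ/nᵢ), with n₁ᵢ = aᵢ+bᵢ (exposed), n₀ᵢ = cᵢ+dᵢ (unexposed), nᵢ = n₁ᵢ+n₀ᵢ.
Stratum 1 (Site A): n₁ = 541, n₀ = 211, n = 752; a·n₀/n = 422·211/752 = 118.4069; c·n₁/n = 70·541/752 = 50.3590
Stratum 2 (Site B): n₁ = 555, n₀ = 588, n = 1143; a·n₀/n = 95·588/1143 = 48.8714; c·n₁/n = 48·555/1143 = 23.3071
RR_MH = (118.4069 + 48.8714) / (50.3590 + 23.3071) = 167.2783 / 73.6661 = 2.27076

2.271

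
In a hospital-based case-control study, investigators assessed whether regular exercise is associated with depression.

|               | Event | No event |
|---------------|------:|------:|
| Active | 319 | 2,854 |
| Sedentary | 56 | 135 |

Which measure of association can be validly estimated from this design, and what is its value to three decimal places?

0.269

Cells: a = 319, b = 2854, c = 56, d = 135.
This is a hospital-based case-control study: participants were sampled on outcome status, so risks in the source population cannot be estimated directly — relative risk is not valid here. The odds ratio is the appropriate measure.
OR = (a·d)/(b·c) = (319 × 135) / (2854 × 56) = 43065 / 159824 = 0.26945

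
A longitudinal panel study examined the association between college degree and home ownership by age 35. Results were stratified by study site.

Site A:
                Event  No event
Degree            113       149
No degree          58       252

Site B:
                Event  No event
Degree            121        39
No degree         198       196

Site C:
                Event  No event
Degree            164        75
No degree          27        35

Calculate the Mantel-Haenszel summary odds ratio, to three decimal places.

3.121

OR_MH = Σ(aᵢdᵢ/nᵢ) / Σ(bᵢcᵢ/nᵢ), where nᵢ is the stratum total.
Stratum 1 (Site A): n = 572; a·d/n = 113·252/572 = 49.7832; b·c/n = 149·58/572 = 15.1084
Stratum 2 (Site B): n = 554; a·d/n = 121·196/554 = 42.8087; b·c/n = 39·198/554 = 13.9386
Stratum 3 (Site C): n = 301; a·d/n = 164·35/301 = 19.0698; b·c/n = 75·27/301 = 6.7276
OR_MH = (49.7832 + 42.8087 + 19.0698) / (15.1084 + 13.9386 + 6.7276) = 111.6616 / 35.7746 = 3.12126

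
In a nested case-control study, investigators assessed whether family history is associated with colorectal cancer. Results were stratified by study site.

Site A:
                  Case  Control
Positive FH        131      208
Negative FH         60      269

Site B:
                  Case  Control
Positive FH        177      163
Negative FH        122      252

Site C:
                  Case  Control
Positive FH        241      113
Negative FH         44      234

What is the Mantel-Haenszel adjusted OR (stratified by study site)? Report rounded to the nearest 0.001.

3.758

OR_MH = Σ(aᵢdᵢ/nᵢ) / Σ(bᵢcᵢ/nᵢ), where nᵢ is the stratum total.
Stratum 1 (Site A): n = 668; a·d/n = 131·269/668 = 52.7530; b·c/n = 208·60/668 = 18.6826
Stratum 2 (Site B): n = 714; a·d/n = 177·252/714 = 62.4706; b·c/n = 163·122/714 = 27.8515
Stratum 3 (Site C): n = 632; a·d/n = 241·234/632 = 89.2310; b·c/n = 113·44/632 = 7.8671
OR_MH = (52.7530 + 62.4706 + 89.2310) / (18.6826 + 27.8515 + 7.8671) = 204.4546 / 54.4013 = 3.75827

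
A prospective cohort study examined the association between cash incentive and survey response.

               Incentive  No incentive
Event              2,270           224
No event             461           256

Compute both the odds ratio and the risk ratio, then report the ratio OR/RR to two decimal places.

3.16

Reading the table with exposure as columns: a = 2270 (Incentive, case), b = 461 (Incentive, non-case), c = 224 (No incentive, case), d = 256.
OR = (2270·256)/(461·224) = 581120/103264 = 5.62752
Risk in exposed = 2270/2731 = 0.83120; risk in unexposed = 224/480 = 0.46667; RR = 1.78114
OR/RR = 5.62752 / 1.78114 = 3.15951
The outcome is not rare, so the OR lies further from 1 than the RR.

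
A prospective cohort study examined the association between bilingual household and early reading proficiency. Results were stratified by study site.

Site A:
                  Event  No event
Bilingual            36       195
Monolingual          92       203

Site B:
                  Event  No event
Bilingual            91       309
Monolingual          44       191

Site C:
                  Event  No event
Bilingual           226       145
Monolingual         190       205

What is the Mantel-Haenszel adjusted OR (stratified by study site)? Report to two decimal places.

1.11

OR_MH = Σ(aᵢdᵢ/nᵢ) / Σ(bᵢcᵢ/nᵢ), where nᵢ is the stratum total.
Stratum 1 (Site A): n = 526; a·d/n = 36·203/526 = 13.8935; b·c/n = 195·92/526 = 34.1065
Stratum 2 (Site B): n = 635; a·d/n = 91·191/635 = 27.3717; b·c/n = 309·44/635 = 21.4110
Stratum 3 (Site C): n = 766; a·d/n = 226·205/766 = 60.4830; b·c/n = 145·190/766 = 35.9661
OR_MH = (13.8935 + 27.3717 + 60.4830) / (34.1065 + 21.4110 + 35.9661) = 101.7482 / 91.4835 = 1.11220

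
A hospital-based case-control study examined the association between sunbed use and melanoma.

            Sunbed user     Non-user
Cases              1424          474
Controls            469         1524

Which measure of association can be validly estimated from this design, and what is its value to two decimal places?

9.76

Reading the table with exposure as columns: a = 1424 (Sunbed user, case), b = 469 (Sunbed user, non-case), c = 474 (Non-user, case), d = 1524.
This is a hospital-based case-control study: participants were sampled on outcome status, so risks in the source population cannot be estimated directly — relative risk is not valid here. The odds ratio is the appropriate measure.
OR = (a·d)/(b·c) = (1424 × 1524) / (469 × 474) = 2170176 / 222306 = 9.76211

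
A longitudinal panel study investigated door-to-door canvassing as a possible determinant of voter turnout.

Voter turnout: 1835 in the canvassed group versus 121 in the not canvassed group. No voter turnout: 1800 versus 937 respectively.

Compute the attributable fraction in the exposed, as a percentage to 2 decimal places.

From the description: a = 1835, b = 1800, c = 121, d = 937.
Risk in exposed = 1835/3635 = 0.50481; risk in unexposed = 121/1058 = 0.11437.
RR = 0.50481/0.11437 = 4.41400
AR% = (RR − 1)/RR × 100 = (4.41400 − 1)/4.41400 × 100 = 77.3448%

77.34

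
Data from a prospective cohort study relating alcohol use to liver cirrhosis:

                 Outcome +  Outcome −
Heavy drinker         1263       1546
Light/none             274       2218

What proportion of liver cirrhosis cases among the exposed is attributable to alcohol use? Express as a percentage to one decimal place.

Cells: a = 1263, b = 1546, c = 274, d = 2218.
Risk in exposed = 1263/2809 = 0.44963; risk in unexposed = 274/2492 = 0.10995.
RR = 0.44963/0.10995 = 4.08930
AR% = (RR − 1)/RR × 100 = (4.08930 − 1)/4.08930 × 100 = 75.5459%

75.5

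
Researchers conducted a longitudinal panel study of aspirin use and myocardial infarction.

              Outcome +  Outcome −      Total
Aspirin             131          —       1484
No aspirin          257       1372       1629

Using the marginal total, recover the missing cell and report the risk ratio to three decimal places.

The missing cell is in the exposed row: 1484 − 131 = 1353.
So a = 131, b = 1353, c = 257, d = 1372.
RR = [a/(a+b)] / [c/(c+d)] = (131/1484) / (257/1629) = 0.08827/0.15777 = 0.55953

0.560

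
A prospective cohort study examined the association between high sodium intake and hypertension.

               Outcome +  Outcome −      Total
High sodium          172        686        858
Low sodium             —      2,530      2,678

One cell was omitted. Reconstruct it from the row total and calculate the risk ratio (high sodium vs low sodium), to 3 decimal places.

3.627

The missing cell is in the unexposed row: 2678 − 2530 = 148.
So a = 172, b = 686, c = 148, d = 2530.
RR = [a/(a+b)] / [c/(c+d)] = (172/858) / (148/2678) = 0.20047/0.05527 = 3.62735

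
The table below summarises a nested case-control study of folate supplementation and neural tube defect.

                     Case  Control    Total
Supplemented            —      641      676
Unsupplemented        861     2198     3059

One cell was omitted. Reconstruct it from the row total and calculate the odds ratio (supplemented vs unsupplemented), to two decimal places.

The missing cell is in the exposed row: 676 − 641 = 35.
So a = 35, b = 641, c = 861, d = 2198.
OR = (a·d)/(b·c) = (35 × 2198) / (641 × 861) = 76930 / 551901 = 0.13939

0.14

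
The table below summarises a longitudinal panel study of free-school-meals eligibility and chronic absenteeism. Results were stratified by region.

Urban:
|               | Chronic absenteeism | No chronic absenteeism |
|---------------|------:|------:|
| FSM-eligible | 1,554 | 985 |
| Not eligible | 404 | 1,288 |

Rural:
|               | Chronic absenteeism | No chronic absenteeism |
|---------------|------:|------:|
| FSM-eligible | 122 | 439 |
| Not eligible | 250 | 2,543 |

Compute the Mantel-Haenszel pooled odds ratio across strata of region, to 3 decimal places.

4.461

OR_MH = Σ(aᵢdᵢ/nᵢ) / Σ(bᵢcᵢ/nᵢ), where nᵢ is the stratum total.
Stratum 1 (Urban): n = 4231; a·d/n = 1554·1288/4231 = 473.0683; b·c/n = 985·404/4231 = 94.0534
Stratum 2 (Rural): n = 3354; a·d/n = 122·2543/3354 = 92.5003; b·c/n = 439·250/3354 = 32.7221
OR_MH = (473.0683 + 92.5003) / (94.0534 + 32.7221) = 565.5686 / 126.7755 = 4.46118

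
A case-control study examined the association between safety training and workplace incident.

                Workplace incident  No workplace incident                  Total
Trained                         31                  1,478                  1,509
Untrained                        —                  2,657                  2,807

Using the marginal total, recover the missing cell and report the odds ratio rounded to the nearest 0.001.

The missing cell is in the unexposed row: 2807 − 2657 = 150.
So a = 31, b = 1478, c = 150, d = 2657.
OR = (a·d)/(b·c) = (31 × 2657) / (1478 × 150) = 82367 / 221700 = 0.37152

0.372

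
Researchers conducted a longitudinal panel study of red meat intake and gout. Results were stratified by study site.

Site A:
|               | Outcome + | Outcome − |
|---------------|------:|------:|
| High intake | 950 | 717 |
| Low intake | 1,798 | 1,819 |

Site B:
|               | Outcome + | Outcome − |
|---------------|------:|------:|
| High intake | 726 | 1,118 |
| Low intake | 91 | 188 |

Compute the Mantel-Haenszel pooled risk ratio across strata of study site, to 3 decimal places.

RR_MH = Σ(aᵢ·n₀ᵢ/nᵢ) / Σ(cᵢ·n₁ᵢ/nᵢ), with n₁ᵢ = aᵢ+bᵢ (exposed), n₀ᵢ = cᵢ+dᵢ (unexposed), nᵢ = n₁ᵢ+n₀ᵢ.
Stratum 1 (Site A): n₁ = 1667, n₀ = 3617, n = 5284; a·n₀/n = 950·3617/5284 = 650.2933; c·n₁/n = 1798·1667/5284 = 567.2343
Stratum 2 (Site B): n₁ = 1844, n₀ = 279, n = 2123; a·n₀/n = 726·279/2123 = 95.4093; c·n₁/n = 91·1844/2123 = 79.0410
RR_MH = (650.2933 + 95.4093) / (567.2343 + 79.0410) = 745.7027 / 646.2753 = 1.15385

1.154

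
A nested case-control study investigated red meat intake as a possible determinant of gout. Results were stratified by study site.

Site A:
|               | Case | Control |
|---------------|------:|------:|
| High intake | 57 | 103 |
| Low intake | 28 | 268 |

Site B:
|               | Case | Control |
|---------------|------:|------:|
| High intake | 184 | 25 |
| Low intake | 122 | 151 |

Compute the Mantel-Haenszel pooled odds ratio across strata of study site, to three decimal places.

OR_MH = Σ(aᵢdᵢ/nᵢ) / Σ(bᵢcᵢ/nᵢ), where nᵢ is the stratum total.
Stratum 1 (Site A): n = 456; a·d/n = 57·268/456 = 33.5000; b·c/n = 103·28/456 = 6.3246
Stratum 2 (Site B): n = 482; a·d/n = 184·151/482 = 57.6432; b·c/n = 25·122/482 = 6.3278
OR_MH = (33.5000 + 57.6432) / (6.3246 + 6.3278) = 91.1432 / 12.6524 = 7.20365

7.204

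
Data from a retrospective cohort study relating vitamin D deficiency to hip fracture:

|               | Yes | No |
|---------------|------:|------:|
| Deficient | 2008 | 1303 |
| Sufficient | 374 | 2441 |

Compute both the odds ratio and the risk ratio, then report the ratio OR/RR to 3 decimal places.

Cells: a = 2008, b = 1303, c = 374, d = 2441.
OR = (2008·2441)/(1303·374) = 4901528/487322 = 10.05809
Risk in exposed = 2008/3311 = 0.60646; risk in unexposed = 374/2815 = 0.13286; RR = 4.56469
OR/RR = 10.05809 / 4.56469 = 2.20345
The outcome is not rare, so the OR lies further from 1 than the RR.

2.203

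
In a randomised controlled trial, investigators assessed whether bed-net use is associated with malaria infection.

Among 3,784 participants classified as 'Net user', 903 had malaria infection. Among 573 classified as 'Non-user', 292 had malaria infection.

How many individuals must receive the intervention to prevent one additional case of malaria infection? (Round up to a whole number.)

4

Risk in treated group = 903/3784 = 0.23864; risk in control = 292/573 = 0.50960.
Absolute risk reduction = 0.50960 − 0.23864 = 0.27096
NNT = 1 / ARR = 1 / 0.27096 = 3.691 → round up → 4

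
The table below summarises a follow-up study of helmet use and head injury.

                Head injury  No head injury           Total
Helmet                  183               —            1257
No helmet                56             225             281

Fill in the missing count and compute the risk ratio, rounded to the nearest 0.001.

0.731

The missing cell is in the exposed row: 1257 − 183 = 1074.
So a = 183, b = 1074, c = 56, d = 225.
RR = [a/(a+b)] / [c/(c+d)] = (183/1257) / (56/281) = 0.14558/0.19929 = 0.73052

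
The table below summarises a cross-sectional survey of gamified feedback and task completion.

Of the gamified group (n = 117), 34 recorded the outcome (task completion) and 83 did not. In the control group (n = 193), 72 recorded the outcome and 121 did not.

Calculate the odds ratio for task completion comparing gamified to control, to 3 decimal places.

From the description: a = 34, b = 83, c = 72, d = 121.
OR = (a·d)/(b·c) = (34 × 121) / (83 × 72) = 4114 / 5976 = 0.68842
Exposure is associated with lower odds of task completion (OR = 0.69 < 1).

0.688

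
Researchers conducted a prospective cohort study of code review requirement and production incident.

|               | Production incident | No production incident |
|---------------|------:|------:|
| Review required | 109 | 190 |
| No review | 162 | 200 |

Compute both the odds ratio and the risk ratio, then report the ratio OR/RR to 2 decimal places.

0.87

Cells: a = 109, b = 190, c = 162, d = 200.
OR = (109·200)/(190·162) = 21800/30780 = 0.70825
Risk in exposed = 109/299 = 0.36455; risk in unexposed = 162/362 = 0.44751; RR = 0.81461
OR/RR = 0.70825 / 0.81461 = 0.86944
The outcome is not rare, so the OR lies further from 1 than the RR.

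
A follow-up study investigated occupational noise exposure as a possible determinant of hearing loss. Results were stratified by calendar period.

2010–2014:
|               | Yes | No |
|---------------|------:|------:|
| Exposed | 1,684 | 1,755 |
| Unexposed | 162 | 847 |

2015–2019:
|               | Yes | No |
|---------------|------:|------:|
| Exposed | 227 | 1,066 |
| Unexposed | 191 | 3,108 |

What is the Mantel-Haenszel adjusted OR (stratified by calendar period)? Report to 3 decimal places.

4.381

OR_MH = Σ(aᵢdᵢ/nᵢ) / Σ(bᵢcᵢ/nᵢ), where nᵢ is the stratum total.
Stratum 1 (2010–2014): n = 4448; a·d/n = 1684·847/4448 = 320.6718; b·c/n = 1755·162/4448 = 63.9186
Stratum 2 (2015–2019): n = 4592; a·d/n = 227·3108/4592 = 153.6402; b·c/n = 1066·191/4592 = 44.3393
OR_MH = (320.6718 + 153.6402) / (63.9186 + 44.3393) = 474.3120 / 108.2579 = 4.38132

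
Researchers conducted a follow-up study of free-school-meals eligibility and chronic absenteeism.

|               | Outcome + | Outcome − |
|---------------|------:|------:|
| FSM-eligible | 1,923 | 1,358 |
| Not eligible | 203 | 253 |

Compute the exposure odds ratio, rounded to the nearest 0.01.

Cells: a = 1923, b = 1358, c = 203, d = 253.
OR = (a·d)/(b·c) = (1923 × 253) / (1358 × 203) = 486519 / 275674 = 1.76483
The odds of chronic absenteeism are about 1.76 times as high in the fsm-eligible group.

1.76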